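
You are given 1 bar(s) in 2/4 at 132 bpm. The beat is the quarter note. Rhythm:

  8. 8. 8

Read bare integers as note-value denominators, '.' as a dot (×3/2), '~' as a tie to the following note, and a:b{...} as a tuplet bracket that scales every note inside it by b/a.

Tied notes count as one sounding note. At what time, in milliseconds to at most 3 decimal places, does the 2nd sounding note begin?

1. 0.0ms @ 0 + 340.909ms (3/4)
2. 340.909ms @ 3/4 + 340.909ms (3/4)
3. 681.818ms @ 3/2 + 227.273ms (1/2)

note 2 onset = 3/4b = 340.909ms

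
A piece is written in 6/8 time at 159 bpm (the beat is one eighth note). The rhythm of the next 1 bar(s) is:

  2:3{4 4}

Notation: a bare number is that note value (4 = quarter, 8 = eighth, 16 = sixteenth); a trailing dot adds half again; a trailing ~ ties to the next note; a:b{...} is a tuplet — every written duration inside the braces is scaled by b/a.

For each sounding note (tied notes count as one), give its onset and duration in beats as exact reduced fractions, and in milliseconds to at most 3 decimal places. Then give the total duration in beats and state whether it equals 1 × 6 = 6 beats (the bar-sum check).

1) 0.0ms=0b +1132.075ms=3b
2) 1132.075ms=3b +1132.075ms=3b
Σ=6b of 6 (159bpm 6/8) — PASS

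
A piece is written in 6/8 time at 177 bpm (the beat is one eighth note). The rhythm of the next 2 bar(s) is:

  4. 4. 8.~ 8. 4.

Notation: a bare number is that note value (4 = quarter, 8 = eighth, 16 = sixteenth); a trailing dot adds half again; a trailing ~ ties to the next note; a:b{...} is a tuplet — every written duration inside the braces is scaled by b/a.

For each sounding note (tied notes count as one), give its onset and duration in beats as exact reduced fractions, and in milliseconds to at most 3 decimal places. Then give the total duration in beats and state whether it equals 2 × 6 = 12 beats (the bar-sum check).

1) 0.0ms=0b +1016.949ms=3b
2) 1016.949ms=3b +1016.949ms=3b
3) 2033.898ms=6b +1016.949ms=3b
4) 3050.847ms=9b +1016.949ms=3b
Σ=12b of 12 (177bpm 6/8) — PASS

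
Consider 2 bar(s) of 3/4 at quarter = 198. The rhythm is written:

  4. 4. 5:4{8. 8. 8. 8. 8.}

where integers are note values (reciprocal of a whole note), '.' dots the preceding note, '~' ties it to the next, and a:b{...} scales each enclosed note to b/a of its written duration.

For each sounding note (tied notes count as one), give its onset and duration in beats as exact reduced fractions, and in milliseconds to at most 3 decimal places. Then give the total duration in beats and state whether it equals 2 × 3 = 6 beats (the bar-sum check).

1) 0.0ms=0b +454.545ms=3/2b
2) 454.545ms=3/2b +454.545ms=3/2b
3) 909.091ms=3b +181.818ms=3/5b
4) 1090.909ms=18/5b +181.818ms=3/5b
5) 1272.727ms=21/5b +181.818ms=3/5b
6) 1454.545ms=24/5b +181.818ms=3/5b
7) 1636.364ms=27/5b +181.818ms=3/5b
Σ=6b of 6 (198bpm 3/4) — PASS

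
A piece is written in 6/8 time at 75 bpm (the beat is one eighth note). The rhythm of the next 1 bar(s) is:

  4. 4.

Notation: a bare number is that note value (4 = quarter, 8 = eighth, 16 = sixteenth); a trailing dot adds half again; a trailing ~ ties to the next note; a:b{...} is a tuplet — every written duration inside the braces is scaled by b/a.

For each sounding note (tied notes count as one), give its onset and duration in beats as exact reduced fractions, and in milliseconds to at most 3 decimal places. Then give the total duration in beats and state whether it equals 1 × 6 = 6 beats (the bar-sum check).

1) 0.0ms=0b +2400.0ms=3b
2) 2400.0ms=3b +2400.0ms=3b
Σ=6b of 6 (75bpm 6/8) — PASS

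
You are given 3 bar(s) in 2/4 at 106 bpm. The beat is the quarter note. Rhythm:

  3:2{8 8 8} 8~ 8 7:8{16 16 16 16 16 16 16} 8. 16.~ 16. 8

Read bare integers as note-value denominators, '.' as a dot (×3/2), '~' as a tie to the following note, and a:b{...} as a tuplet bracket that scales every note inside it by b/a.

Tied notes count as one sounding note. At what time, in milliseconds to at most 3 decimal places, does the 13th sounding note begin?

note 13 onset = 19/4b = 2688.679ms

1. 0.0ms @ 0 + 188.679ms (1/3)
2. 188.679ms @ 1/3 + 188.679ms (1/3)
3. 377.358ms @ 2/3 + 188.679ms (1/3)
4. 566.038ms @ 1 + 566.038ms (1)
5. 1132.075ms @ 2 + 161.725ms (2/7)
6. 1293.801ms @ 16/7 + 161.725ms (2/7)
7. 1455.526ms @ 18/7 + 161.725ms (2/7)
8. 1617.251ms @ 20/7 + 161.725ms (2/7)
9. 1778.976ms @ 22/7 + 161.725ms (2/7)
10. 1940.701ms @ 24/7 + 161.725ms (2/7)
11. 2102.426ms @ 26/7 + 161.725ms (2/7)
12. 2264.151ms @ 4 + 424.528ms (3/4)
13. 2688.679ms @ 19/4 + 424.528ms (3/4)
14. 3113.208ms @ 11/2 + 283.019ms (1/2)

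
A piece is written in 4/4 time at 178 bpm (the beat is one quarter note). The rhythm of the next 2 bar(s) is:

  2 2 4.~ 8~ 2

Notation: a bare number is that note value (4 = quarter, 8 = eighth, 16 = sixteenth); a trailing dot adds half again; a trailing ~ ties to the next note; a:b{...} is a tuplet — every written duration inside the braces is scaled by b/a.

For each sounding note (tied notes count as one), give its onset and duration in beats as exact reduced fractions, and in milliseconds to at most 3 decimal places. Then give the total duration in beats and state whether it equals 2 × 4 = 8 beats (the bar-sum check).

1) 0.0ms=0b +674.157ms=2b
2) 674.157ms=2b +674.157ms=2b
3) 1348.315ms=4b +1348.315ms=4b
Σ=8b of 8 (178bpm 4/4) — PASS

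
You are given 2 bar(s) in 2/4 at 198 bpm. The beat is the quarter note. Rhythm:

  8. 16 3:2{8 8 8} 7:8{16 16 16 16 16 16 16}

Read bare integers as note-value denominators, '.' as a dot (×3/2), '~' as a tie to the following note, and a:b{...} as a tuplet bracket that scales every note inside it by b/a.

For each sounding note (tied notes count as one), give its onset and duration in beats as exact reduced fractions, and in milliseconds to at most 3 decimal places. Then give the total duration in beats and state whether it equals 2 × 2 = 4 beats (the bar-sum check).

1) 0.0ms=0b +227.273ms=3/4b
2) 227.273ms=3/4b +75.758ms=1/4b
3) 303.03ms=1b +101.01ms=1/3b
4) 404.04ms=4/3b +101.01ms=1/3b
5) 505.051ms=5/3b +101.01ms=1/3b
6) 606.061ms=2b +86.58ms=2/7b
7) 692.641ms=16/7b +86.58ms=2/7b
8) 779.221ms=18/7b +86.58ms=2/7b
9) 865.801ms=20/7b +86.58ms=2/7b
10) 952.381ms=22/7b +86.58ms=2/7b
11) 1038.961ms=24/7b +86.58ms=2/7b
12) 1125.541ms=26/7b +86.58ms=2/7b
Σ=4b of 4 (198bpm 2/4) — PASS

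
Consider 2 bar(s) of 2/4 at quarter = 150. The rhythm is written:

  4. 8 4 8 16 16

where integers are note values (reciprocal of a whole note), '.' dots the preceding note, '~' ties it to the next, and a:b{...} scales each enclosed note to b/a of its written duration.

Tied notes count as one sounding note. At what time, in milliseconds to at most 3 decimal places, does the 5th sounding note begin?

note 5 onset = 7/2b = 1400.0ms

1. 0.0ms @ 0 + 600.0ms (3/2)
2. 600.0ms @ 3/2 + 200.0ms (1/2)
3. 800.0ms @ 2 + 400.0ms (1)
4. 1200.0ms @ 3 + 200.0ms (1/2)
5. 1400.0ms @ 7/2 + 100.0ms (1/4)
6. 1500.0ms @ 15/4 + 100.0ms (1/4)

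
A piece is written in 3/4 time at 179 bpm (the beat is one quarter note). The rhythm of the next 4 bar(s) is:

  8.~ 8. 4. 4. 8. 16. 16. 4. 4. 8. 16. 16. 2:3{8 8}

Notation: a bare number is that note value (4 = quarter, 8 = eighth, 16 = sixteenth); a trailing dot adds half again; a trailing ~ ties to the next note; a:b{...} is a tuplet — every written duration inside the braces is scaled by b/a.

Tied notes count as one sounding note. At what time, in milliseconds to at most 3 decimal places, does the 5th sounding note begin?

note 5 onset = 21/4b = 1759.777ms

1. 0.0ms @ 0 + 502.793ms (3/2)
2. 502.793ms @ 3/2 + 502.793ms (3/2)
3. 1005.587ms @ 3 + 502.793ms (3/2)
4. 1508.38ms @ 9/2 + 251.397ms (3/4)
5. 1759.777ms @ 21/4 + 125.698ms (3/8)
6. 1885.475ms @ 45/8 + 125.698ms (3/8)
7. 2011.173ms @ 6 + 502.793ms (3/2)
8. 2513.966ms @ 15/2 + 502.793ms (3/2)
9. 3016.76ms @ 9 + 251.397ms (3/4)
10. 3268.156ms @ 39/4 + 125.698ms (3/8)
11. 3393.855ms @ 81/8 + 125.698ms (3/8)
12. 3519.553ms @ 21/2 + 251.397ms (3/4)
13. 3770.95ms @ 45/4 + 251.397ms (3/4)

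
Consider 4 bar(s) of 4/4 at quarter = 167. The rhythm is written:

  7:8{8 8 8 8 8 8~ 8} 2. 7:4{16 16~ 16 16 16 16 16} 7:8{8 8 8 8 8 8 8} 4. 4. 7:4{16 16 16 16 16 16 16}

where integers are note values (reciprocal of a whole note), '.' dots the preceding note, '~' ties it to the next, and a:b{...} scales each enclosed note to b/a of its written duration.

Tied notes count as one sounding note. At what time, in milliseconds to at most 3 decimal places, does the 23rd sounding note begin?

1. 0.0ms @ 0 + 205.304ms (4/7)
2. 205.304ms @ 4/7 + 205.304ms (4/7)
3. 410.607ms @ 8/7 + 205.304ms (4/7)
4. 615.911ms @ 12/7 + 205.304ms (4/7)
5. 821.215ms @ 16/7 + 205.304ms (4/7)
6. 1026.518ms @ 20/7 + 410.607ms (8/7)
7. 1437.126ms @ 4 + 1077.844ms (3)
8. 2514.97ms @ 7 + 51.326ms (1/7)
9. 2566.296ms @ 50/7 + 102.652ms (2/7)
10. 2668.948ms @ 52/7 + 51.326ms (1/7)
11. 2720.274ms @ 53/7 + 51.326ms (1/7)
12. 2771.6ms @ 54/7 + 51.326ms (1/7)
13. 2822.926ms @ 55/7 + 51.326ms (1/7)
14. 2874.251ms @ 8 + 205.304ms (4/7)
15. 3079.555ms @ 60/7 + 205.304ms (4/7)
16. 3284.859ms @ 64/7 + 205.304ms (4/7)
17. 3490.163ms @ 68/7 + 205.304ms (4/7)
18. 3695.466ms @ 72/7 + 205.304ms (4/7)
19. 3900.77ms @ 76/7 + 205.304ms (4/7)
20. 4106.074ms @ 80/7 + 205.304ms (4/7)
21. 4311.377ms @ 12 + 538.922ms (3/2)
22. 4850.299ms @ 27/2 + 538.922ms (3/2)
23. 5389.222ms @ 15 + 51.326ms (1/7)
24. 5440.547ms @ 106/7 + 51.326ms (1/7)
25. 5491.873ms @ 107/7 + 51.326ms (1/7)
26. 5543.199ms @ 108/7 + 51.326ms (1/7)
27. 5594.525ms @ 109/7 + 51.326ms (1/7)
28. 5645.851ms @ 110/7 + 51.326ms (1/7)
29. 5697.177ms @ 111/7 + 51.326ms (1/7)

note 23 onset = 15b = 5389.222ms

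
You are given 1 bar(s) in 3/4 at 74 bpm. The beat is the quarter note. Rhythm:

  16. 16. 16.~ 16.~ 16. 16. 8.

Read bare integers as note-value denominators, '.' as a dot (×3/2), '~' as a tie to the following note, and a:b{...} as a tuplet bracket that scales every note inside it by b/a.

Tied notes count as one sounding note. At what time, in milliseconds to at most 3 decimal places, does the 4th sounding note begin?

note 4 onset = 15/8b = 1520.27ms

1. 0.0ms @ 0 + 304.054ms (3/8)
2. 304.054ms @ 3/8 + 304.054ms (3/8)
3. 608.108ms @ 3/4 + 912.162ms (9/8)
4. 1520.27ms @ 15/8 + 304.054ms (3/8)
5. 1824.324ms @ 9/4 + 608.108ms (3/4)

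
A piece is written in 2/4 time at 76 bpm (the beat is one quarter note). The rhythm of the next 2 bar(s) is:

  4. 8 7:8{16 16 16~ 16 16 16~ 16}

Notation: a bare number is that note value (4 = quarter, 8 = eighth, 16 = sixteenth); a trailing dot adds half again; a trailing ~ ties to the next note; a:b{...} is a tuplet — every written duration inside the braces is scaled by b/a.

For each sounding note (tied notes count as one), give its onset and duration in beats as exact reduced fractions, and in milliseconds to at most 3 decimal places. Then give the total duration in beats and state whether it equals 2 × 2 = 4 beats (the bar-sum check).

1) 0.0ms=0b +1184.211ms=3/2b
2) 1184.211ms=3/2b +394.737ms=1/2b
3) 1578.947ms=2b +225.564ms=2/7b
4) 1804.511ms=16/7b +225.564ms=2/7b
5) 2030.075ms=18/7b +451.128ms=4/7b
6) 2481.203ms=22/7b +225.564ms=2/7b
7) 2706.767ms=24/7b +451.128ms=4/7b
Σ=4b of 4 (76bpm 2/4) — PASS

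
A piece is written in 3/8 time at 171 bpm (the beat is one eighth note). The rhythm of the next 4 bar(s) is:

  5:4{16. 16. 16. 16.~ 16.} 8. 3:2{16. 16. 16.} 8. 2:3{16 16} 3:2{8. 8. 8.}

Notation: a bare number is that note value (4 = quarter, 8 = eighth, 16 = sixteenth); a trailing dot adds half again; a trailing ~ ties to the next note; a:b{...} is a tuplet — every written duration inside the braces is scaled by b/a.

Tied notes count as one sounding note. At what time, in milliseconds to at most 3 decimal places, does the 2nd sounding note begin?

note 2 onset = 3/5b = 210.526ms

1. 0.0ms @ 0 + 210.526ms (3/5)
2. 210.526ms @ 3/5 + 210.526ms (3/5)
3. 421.053ms @ 6/5 + 210.526ms (3/5)
4. 631.579ms @ 9/5 + 421.053ms (6/5)
5. 1052.632ms @ 3 + 526.316ms (3/2)
6. 1578.947ms @ 9/2 + 175.439ms (1/2)
7. 1754.386ms @ 5 + 175.439ms (1/2)
8. 1929.825ms @ 11/2 + 175.439ms (1/2)
9. 2105.263ms @ 6 + 526.316ms (3/2)
10. 2631.579ms @ 15/2 + 263.158ms (3/4)
11. 2894.737ms @ 33/4 + 263.158ms (3/4)
12. 3157.895ms @ 9 + 350.877ms (1)
13. 3508.772ms @ 10 + 350.877ms (1)
14. 3859.649ms @ 11 + 350.877ms (1)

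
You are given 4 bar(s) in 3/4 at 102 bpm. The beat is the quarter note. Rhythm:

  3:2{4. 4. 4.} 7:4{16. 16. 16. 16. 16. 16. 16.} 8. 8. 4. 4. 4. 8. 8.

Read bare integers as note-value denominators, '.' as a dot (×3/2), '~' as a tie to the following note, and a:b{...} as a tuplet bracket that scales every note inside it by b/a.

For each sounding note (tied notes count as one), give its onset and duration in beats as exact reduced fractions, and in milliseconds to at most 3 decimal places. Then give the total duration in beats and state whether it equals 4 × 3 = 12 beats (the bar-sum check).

1) 0.0ms=0b +588.235ms=1b
2) 588.235ms=1b +588.235ms=1b
3) 1176.471ms=2b +588.235ms=1b
4) 1764.706ms=3b +126.05ms=3/14b
5) 1890.756ms=45/14b +126.05ms=3/14b
6) 2016.807ms=24/7b +126.05ms=3/14b
7) 2142.857ms=51/14b +126.05ms=3/14b
8) 2268.908ms=27/7b +126.05ms=3/14b
9) 2394.958ms=57/14b +126.05ms=3/14b
10) 2521.008ms=30/7b +126.05ms=3/14b
11) 2647.059ms=9/2b +441.176ms=3/4b
12) 3088.235ms=21/4b +441.176ms=3/4b
13) 3529.412ms=6b +882.353ms=3/2b
14) 4411.765ms=15/2b +882.353ms=3/2b
15) 5294.118ms=9b +882.353ms=3/2b
16) 6176.471ms=21/2b +441.176ms=3/4b
17) 6617.647ms=45/4b +441.176ms=3/4b
Σ=12b of 12 (102bpm 3/4) — PASS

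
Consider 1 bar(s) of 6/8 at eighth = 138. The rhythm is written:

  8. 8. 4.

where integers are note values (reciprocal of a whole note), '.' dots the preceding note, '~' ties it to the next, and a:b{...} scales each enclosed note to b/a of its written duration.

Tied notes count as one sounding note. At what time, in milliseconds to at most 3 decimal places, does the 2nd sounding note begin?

note 2 onset = 3/2b = 652.174ms

1. 0.0ms @ 0 + 652.174ms (3/2)
2. 652.174ms @ 3/2 + 652.174ms (3/2)
3. 1304.348ms @ 3 + 1304.348ms (3)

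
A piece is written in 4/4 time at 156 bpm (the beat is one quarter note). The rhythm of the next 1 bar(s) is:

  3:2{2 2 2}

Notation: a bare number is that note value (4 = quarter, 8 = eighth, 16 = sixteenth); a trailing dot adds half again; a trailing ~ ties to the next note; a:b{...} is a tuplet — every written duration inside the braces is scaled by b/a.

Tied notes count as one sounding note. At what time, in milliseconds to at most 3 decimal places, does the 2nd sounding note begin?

1. 0.0ms @ 0 + 512.821ms (4/3)
2. 512.821ms @ 4/3 + 512.821ms (4/3)
3. 1025.641ms @ 8/3 + 512.821ms (4/3)

note 2 onset = 4/3b = 512.821ms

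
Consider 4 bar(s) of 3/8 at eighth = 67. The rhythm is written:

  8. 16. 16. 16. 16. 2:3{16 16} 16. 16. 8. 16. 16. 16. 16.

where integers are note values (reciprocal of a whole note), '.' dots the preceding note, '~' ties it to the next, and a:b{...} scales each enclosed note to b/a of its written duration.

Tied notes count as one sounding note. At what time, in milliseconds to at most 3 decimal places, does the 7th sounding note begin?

note 7 onset = 21/4b = 4701.493ms

1. 0.0ms @ 0 + 1343.284ms (3/2)
2. 1343.284ms @ 3/2 + 671.642ms (3/4)
3. 2014.925ms @ 9/4 + 671.642ms (3/4)
4. 2686.567ms @ 3 + 671.642ms (3/4)
5. 3358.209ms @ 15/4 + 671.642ms (3/4)
6. 4029.851ms @ 9/2 + 671.642ms (3/4)
7. 4701.493ms @ 21/4 + 671.642ms (3/4)
8. 5373.134ms @ 6 + 671.642ms (3/4)
9. 6044.776ms @ 27/4 + 671.642ms (3/4)
10. 6716.418ms @ 15/2 + 1343.284ms (3/2)
11. 8059.701ms @ 9 + 671.642ms (3/4)
12. 8731.343ms @ 39/4 + 671.642ms (3/4)
13. 9402.985ms @ 21/2 + 671.642ms (3/4)
14. 10074.627ms @ 45/4 + 671.642ms (3/4)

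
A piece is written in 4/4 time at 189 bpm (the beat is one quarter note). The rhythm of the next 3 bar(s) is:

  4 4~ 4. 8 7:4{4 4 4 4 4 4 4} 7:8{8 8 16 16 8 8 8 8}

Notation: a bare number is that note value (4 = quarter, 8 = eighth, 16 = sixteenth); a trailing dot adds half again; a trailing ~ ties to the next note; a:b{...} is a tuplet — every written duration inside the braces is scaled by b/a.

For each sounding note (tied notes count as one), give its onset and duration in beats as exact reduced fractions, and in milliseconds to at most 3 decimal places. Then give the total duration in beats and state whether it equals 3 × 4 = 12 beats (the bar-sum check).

1) 0.0ms=0b +317.46ms=1b
2) 317.46ms=1b +793.651ms=5/2b
3) 1111.111ms=7/2b +158.73ms=1/2b
4) 1269.841ms=4b +181.406ms=4/7b
5) 1451.247ms=32/7b +181.406ms=4/7b
6) 1632.653ms=36/7b +181.406ms=4/7b
7) 1814.059ms=40/7b +181.406ms=4/7b
8) 1995.465ms=44/7b +181.406ms=4/7b
9) 2176.871ms=48/7b +181.406ms=4/7b
10) 2358.277ms=52/7b +181.406ms=4/7b
11) 2539.683ms=8b +181.406ms=4/7b
12) 2721.088ms=60/7b +181.406ms=4/7b
13) 2902.494ms=64/7b +90.703ms=2/7b
14) 2993.197ms=66/7b +90.703ms=2/7b
15) 3083.9ms=68/7b +181.406ms=4/7b
16) 3265.306ms=72/7b +181.406ms=4/7b
17) 3446.712ms=76/7b +181.406ms=4/7b
18) 3628.118ms=80/7b +181.406ms=4/7b
Σ=12b of 12 (189bpm 4/4) — PASS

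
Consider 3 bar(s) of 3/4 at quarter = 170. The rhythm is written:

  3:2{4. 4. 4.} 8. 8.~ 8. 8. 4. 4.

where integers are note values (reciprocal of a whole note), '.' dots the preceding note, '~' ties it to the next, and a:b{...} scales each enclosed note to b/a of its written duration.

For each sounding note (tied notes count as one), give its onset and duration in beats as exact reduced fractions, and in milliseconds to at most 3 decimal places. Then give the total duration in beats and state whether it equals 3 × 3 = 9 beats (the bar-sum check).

1) 0.0ms=0b +352.941ms=1b
2) 352.941ms=1b +352.941ms=1b
3) 705.882ms=2b +352.941ms=1b
4) 1058.824ms=3b +264.706ms=3/4b
5) 1323.529ms=15/4b +529.412ms=3/2b
6) 1852.941ms=21/4b +264.706ms=3/4b
7) 2117.647ms=6b +529.412ms=3/2b
8) 2647.059ms=15/2b +529.412ms=3/2b
Σ=9b of 9 (170bpm 3/4) — PASS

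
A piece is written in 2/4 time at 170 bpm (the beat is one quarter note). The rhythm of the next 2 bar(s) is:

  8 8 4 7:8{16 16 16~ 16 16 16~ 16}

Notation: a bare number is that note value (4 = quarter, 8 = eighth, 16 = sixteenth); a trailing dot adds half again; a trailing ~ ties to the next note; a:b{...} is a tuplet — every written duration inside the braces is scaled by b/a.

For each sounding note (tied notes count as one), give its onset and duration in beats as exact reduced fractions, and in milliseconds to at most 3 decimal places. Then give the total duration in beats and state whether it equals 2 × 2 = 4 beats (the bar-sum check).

1) 0.0ms=0b +176.471ms=1/2b
2) 176.471ms=1/2b +176.471ms=1/2b
3) 352.941ms=1b +352.941ms=1b
4) 705.882ms=2b +100.84ms=2/7b
5) 806.723ms=16/7b +100.84ms=2/7b
6) 907.563ms=18/7b +201.681ms=4/7b
7) 1109.244ms=22/7b +100.84ms=2/7b
8) 1210.084ms=24/7b +201.681ms=4/7b
Σ=4b of 4 (170bpm 2/4) — PASS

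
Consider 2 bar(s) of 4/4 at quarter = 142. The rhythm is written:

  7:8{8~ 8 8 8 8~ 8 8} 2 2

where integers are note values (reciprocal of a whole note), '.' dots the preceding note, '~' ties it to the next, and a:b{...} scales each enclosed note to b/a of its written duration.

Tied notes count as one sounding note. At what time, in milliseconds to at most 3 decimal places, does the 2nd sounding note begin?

note 2 onset = 8/7b = 482.897ms

1. 0.0ms @ 0 + 482.897ms (8/7)
2. 482.897ms @ 8/7 + 241.449ms (4/7)
3. 724.346ms @ 12/7 + 241.449ms (4/7)
4. 965.795ms @ 16/7 + 482.897ms (8/7)
5. 1448.692ms @ 24/7 + 241.449ms (4/7)
6. 1690.141ms @ 4 + 845.07ms (2)
7. 2535.211ms @ 6 + 845.07ms (2)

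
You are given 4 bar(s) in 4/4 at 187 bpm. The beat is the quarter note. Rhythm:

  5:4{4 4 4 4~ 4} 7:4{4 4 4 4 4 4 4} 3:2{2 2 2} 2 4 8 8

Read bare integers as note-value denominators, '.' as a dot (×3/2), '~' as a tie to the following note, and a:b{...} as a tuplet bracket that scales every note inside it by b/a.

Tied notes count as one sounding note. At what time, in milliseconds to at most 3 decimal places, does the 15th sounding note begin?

note 15 onset = 12b = 3850.267ms

1. 0.0ms @ 0 + 256.684ms (4/5)
2. 256.684ms @ 4/5 + 256.684ms (4/5)
3. 513.369ms @ 8/5 + 256.684ms (4/5)
4. 770.053ms @ 12/5 + 513.369ms (8/5)
5. 1283.422ms @ 4 + 183.346ms (4/7)
6. 1466.769ms @ 32/7 + 183.346ms (4/7)
7. 1650.115ms @ 36/7 + 183.346ms (4/7)
8. 1833.461ms @ 40/7 + 183.346ms (4/7)
9. 2016.807ms @ 44/7 + 183.346ms (4/7)
10. 2200.153ms @ 48/7 + 183.346ms (4/7)
11. 2383.499ms @ 52/7 + 183.346ms (4/7)
12. 2566.845ms @ 8 + 427.807ms (4/3)
13. 2994.652ms @ 28/3 + 427.807ms (4/3)
14. 3422.46ms @ 32/3 + 427.807ms (4/3)
15. 3850.267ms @ 12 + 641.711ms (2)
16. 4491.979ms @ 14 + 320.856ms (1)
17. 4812.834ms @ 15 + 160.428ms (1/2)
18. 4973.262ms @ 31/2 + 160.428ms (1/2)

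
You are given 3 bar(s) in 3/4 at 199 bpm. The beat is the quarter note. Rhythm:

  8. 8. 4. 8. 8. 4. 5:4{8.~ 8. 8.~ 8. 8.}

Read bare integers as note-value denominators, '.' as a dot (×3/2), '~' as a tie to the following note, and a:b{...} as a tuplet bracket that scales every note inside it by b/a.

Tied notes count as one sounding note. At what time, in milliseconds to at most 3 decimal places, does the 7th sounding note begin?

note 7 onset = 6b = 1809.045ms

1. 0.0ms @ 0 + 226.131ms (3/4)
2. 226.131ms @ 3/4 + 226.131ms (3/4)
3. 452.261ms @ 3/2 + 452.261ms (3/2)
4. 904.523ms @ 3 + 226.131ms (3/4)
5. 1130.653ms @ 15/4 + 226.131ms (3/4)
6. 1356.784ms @ 9/2 + 452.261ms (3/2)
7. 1809.045ms @ 6 + 361.809ms (6/5)
8. 2170.854ms @ 36/5 + 361.809ms (6/5)
9. 2532.663ms @ 42/5 + 180.905ms (3/5)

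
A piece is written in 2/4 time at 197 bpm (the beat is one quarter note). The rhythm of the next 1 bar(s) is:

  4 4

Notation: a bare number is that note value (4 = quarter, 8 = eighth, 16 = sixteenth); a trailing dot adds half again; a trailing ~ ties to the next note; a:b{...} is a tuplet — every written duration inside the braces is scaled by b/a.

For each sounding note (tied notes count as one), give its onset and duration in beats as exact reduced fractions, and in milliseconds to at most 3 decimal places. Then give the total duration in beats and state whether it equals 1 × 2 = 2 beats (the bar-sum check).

1) 0.0ms=0b +304.569ms=1b
2) 304.569ms=1b +304.569ms=1b
Σ=2b of 2 (197bpm 2/4) — PASS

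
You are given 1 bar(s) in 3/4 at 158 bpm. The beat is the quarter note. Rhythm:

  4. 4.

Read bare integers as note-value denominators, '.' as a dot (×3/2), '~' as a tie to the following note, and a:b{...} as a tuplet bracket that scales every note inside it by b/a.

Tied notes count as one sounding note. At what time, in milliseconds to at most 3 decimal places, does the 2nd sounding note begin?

note 2 onset = 3/2b = 569.62ms

1. 0.0ms @ 0 + 569.62ms (3/2)
2. 569.62ms @ 3/2 + 569.62ms (3/2)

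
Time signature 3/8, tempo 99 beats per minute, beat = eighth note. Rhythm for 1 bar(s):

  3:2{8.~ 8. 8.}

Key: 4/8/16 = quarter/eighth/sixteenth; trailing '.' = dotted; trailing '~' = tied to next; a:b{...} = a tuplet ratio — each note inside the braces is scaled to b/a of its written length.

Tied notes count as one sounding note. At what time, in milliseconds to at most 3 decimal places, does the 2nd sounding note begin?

1. 0.0ms @ 0 + 1212.121ms (2)
2. 1212.121ms @ 2 + 606.061ms (1)

note 2 onset = 2b = 1212.121ms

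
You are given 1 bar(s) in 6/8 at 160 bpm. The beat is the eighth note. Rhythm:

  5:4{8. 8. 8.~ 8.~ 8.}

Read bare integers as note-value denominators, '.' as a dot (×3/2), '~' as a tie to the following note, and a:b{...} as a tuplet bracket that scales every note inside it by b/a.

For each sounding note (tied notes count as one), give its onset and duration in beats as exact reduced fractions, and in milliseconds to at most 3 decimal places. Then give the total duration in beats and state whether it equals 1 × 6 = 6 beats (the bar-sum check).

1) 0.0ms=0b +450.0ms=6/5b
2) 450.0ms=6/5b +450.0ms=6/5b
3) 900.0ms=12/5b +1350.0ms=18/5b
Σ=6b of 6 (160bpm 6/8) — PASS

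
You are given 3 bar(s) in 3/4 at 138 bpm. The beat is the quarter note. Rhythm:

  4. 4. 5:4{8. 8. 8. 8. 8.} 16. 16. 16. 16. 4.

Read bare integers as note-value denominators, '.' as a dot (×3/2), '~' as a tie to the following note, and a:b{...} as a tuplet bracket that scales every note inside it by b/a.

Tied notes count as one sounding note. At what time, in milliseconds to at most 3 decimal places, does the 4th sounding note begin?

1. 0.0ms @ 0 + 652.174ms (3/2)
2. 652.174ms @ 3/2 + 652.174ms (3/2)
3. 1304.348ms @ 3 + 260.87ms (3/5)
4. 1565.217ms @ 18/5 + 260.87ms (3/5)
5. 1826.087ms @ 21/5 + 260.87ms (3/5)
6. 2086.957ms @ 24/5 + 260.87ms (3/5)
7. 2347.826ms @ 27/5 + 260.87ms (3/5)
8. 2608.696ms @ 6 + 163.043ms (3/8)
9. 2771.739ms @ 51/8 + 163.043ms (3/8)
10. 2934.783ms @ 27/4 + 163.043ms (3/8)
11. 3097.826ms @ 57/8 + 163.043ms (3/8)
12. 3260.87ms @ 15/2 + 652.174ms (3/2)

note 4 onset = 18/5b = 1565.217ms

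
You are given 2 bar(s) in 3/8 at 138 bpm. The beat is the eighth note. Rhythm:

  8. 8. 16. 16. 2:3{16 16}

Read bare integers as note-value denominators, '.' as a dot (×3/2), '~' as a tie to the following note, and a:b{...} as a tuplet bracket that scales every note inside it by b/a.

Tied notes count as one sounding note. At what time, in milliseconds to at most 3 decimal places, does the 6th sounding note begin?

1. 0.0ms @ 0 + 652.174ms (3/2)
2. 652.174ms @ 3/2 + 652.174ms (3/2)
3. 1304.348ms @ 3 + 326.087ms (3/4)
4. 1630.435ms @ 15/4 + 326.087ms (3/4)
5. 1956.522ms @ 9/2 + 326.087ms (3/4)
6. 2282.609ms @ 21/4 + 326.087ms (3/4)

note 6 onset = 21/4b = 2282.609ms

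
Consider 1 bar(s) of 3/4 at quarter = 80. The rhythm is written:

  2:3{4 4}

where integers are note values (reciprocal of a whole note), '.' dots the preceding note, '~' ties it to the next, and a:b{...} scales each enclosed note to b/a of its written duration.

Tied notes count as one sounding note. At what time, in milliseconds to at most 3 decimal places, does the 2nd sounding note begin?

1. 0.0ms @ 0 + 1125.0ms (3/2)
2. 1125.0ms @ 3/2 + 1125.0ms (3/2)

note 2 onset = 3/2b = 1125.0ms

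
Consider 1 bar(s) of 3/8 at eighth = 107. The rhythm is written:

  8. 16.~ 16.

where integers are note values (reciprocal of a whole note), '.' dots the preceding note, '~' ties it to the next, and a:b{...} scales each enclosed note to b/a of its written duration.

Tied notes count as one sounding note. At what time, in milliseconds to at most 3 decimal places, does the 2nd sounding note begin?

1. 0.0ms @ 0 + 841.121ms (3/2)
2. 841.121ms @ 3/2 + 841.121ms (3/2)

note 2 onset = 3/2b = 841.121ms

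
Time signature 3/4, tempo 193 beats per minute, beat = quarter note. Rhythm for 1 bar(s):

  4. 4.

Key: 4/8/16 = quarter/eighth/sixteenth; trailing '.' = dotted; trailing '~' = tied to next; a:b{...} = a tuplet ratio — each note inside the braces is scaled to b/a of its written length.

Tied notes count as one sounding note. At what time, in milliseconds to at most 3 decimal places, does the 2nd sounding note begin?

1. 0.0ms @ 0 + 466.321ms (3/2)
2. 466.321ms @ 3/2 + 466.321ms (3/2)

note 2 onset = 3/2b = 466.321ms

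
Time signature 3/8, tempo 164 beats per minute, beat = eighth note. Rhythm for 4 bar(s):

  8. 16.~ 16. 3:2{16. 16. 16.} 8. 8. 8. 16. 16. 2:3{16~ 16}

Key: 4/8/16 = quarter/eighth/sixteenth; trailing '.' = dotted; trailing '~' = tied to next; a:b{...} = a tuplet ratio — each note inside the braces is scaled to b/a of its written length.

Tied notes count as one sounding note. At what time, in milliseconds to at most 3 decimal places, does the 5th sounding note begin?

note 5 onset = 4b = 1463.415ms

1. 0.0ms @ 0 + 548.78ms (3/2)
2. 548.78ms @ 3/2 + 548.78ms (3/2)
3. 1097.561ms @ 3 + 182.927ms (1/2)
4. 1280.488ms @ 7/2 + 182.927ms (1/2)
5. 1463.415ms @ 4 + 182.927ms (1/2)
6. 1646.341ms @ 9/2 + 548.78ms (3/2)
7. 2195.122ms @ 6 + 548.78ms (3/2)
8. 2743.902ms @ 15/2 + 548.78ms (3/2)
9. 3292.683ms @ 9 + 274.39ms (3/4)
10. 3567.073ms @ 39/4 + 274.39ms (3/4)
11. 3841.463ms @ 21/2 + 548.78ms (3/2)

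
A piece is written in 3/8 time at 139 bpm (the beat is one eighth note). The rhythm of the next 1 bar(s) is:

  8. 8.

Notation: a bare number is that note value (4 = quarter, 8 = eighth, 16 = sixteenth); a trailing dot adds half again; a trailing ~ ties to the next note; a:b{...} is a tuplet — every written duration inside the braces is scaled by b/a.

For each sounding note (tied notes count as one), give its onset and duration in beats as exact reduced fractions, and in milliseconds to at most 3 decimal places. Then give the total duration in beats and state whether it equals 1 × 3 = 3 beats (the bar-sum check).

1) 0.0ms=0b +647.482ms=3/2b
2) 647.482ms=3/2b +647.482ms=3/2b
Σ=3b of 3 (139bpm 3/8) — PASS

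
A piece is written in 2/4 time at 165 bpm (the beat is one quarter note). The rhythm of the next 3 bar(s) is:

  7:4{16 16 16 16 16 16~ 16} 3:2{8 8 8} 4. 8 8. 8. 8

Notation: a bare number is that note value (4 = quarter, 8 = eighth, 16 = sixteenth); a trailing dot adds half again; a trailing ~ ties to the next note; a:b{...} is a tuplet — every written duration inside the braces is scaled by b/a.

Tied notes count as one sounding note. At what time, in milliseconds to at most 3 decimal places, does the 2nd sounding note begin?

1. 0.0ms @ 0 + 51.948ms (1/7)
2. 51.948ms @ 1/7 + 51.948ms (1/7)
3. 103.896ms @ 2/7 + 51.948ms (1/7)
4. 155.844ms @ 3/7 + 51.948ms (1/7)
5. 207.792ms @ 4/7 + 51.948ms (1/7)
6. 259.74ms @ 5/7 + 103.896ms (2/7)
7. 363.636ms @ 1 + 121.212ms (1/3)
8. 484.848ms @ 4/3 + 121.212ms (1/3)
9. 606.061ms @ 5/3 + 121.212ms (1/3)
10. 727.273ms @ 2 + 545.455ms (3/2)
11. 1272.727ms @ 7/2 + 181.818ms (1/2)
12. 1454.545ms @ 4 + 272.727ms (3/4)
13. 1727.273ms @ 19/4 + 272.727ms (3/4)
14. 2000.0ms @ 11/2 + 181.818ms (1/2)

note 2 onset = 1/7b = 51.948ms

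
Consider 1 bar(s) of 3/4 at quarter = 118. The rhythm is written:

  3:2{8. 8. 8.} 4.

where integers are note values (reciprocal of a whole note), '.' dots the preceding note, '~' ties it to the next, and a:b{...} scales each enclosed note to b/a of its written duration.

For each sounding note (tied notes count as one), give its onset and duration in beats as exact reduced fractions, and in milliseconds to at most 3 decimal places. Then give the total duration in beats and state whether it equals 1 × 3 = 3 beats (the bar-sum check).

1) 0.0ms=0b +254.237ms=1/2b
2) 254.237ms=1/2b +254.237ms=1/2b
3) 508.475ms=1b +254.237ms=1/2b
4) 762.712ms=3/2b +762.712ms=3/2b
Σ=3b of 3 (118bpm 3/4) — PASS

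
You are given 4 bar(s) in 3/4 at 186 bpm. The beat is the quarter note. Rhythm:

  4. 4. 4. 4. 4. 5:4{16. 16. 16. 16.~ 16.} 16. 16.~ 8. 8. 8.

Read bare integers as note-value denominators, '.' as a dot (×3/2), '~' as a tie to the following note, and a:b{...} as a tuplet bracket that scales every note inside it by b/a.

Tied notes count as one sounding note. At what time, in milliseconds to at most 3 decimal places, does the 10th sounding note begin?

note 10 onset = 9b = 2903.226ms

1. 0.0ms @ 0 + 483.871ms (3/2)
2. 483.871ms @ 3/2 + 483.871ms (3/2)
3. 967.742ms @ 3 + 483.871ms (3/2)
4. 1451.613ms @ 9/2 + 483.871ms (3/2)
5. 1935.484ms @ 6 + 483.871ms (3/2)
6. 2419.355ms @ 15/2 + 96.774ms (3/10)
7. 2516.129ms @ 39/5 + 96.774ms (3/10)
8. 2612.903ms @ 81/10 + 96.774ms (3/10)
9. 2709.677ms @ 42/5 + 193.548ms (3/5)
10. 2903.226ms @ 9 + 120.968ms (3/8)
11. 3024.194ms @ 75/8 + 362.903ms (9/8)
12. 3387.097ms @ 21/2 + 241.935ms (3/4)
13. 3629.032ms @ 45/4 + 241.935ms (3/4)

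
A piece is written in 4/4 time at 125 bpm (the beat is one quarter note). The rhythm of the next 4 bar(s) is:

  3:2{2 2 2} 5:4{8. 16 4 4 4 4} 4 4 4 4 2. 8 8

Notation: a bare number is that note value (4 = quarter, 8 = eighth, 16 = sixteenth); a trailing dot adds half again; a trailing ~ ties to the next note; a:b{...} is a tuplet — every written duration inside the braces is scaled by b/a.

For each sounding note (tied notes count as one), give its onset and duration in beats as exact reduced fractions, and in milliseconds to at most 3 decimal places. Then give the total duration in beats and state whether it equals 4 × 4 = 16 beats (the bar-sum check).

1) 0.0ms=0b +640.0ms=4/3b
2) 640.0ms=4/3b +640.0ms=4/3b
3) 1280.0ms=8/3b +640.0ms=4/3b
4) 1920.0ms=4b +288.0ms=3/5b
5) 2208.0ms=23/5b +96.0ms=1/5b
6) 2304.0ms=24/5b +384.0ms=4/5b
7) 2688.0ms=28/5b +384.0ms=4/5b
8) 3072.0ms=32/5b +384.0ms=4/5b
9) 3456.0ms=36/5b +384.0ms=4/5b
10) 3840.0ms=8b +480.0ms=1b
11) 4320.0ms=9b +480.0ms=1b
12) 4800.0ms=10b +480.0ms=1b
13) 5280.0ms=11b +480.0ms=1b
14) 5760.0ms=12b +1440.0ms=3b
15) 7200.0ms=15b +240.0ms=1/2b
16) 7440.0ms=31/2b +240.0ms=1/2b
Σ=16b of 16 (125bpm 4/4) — PASS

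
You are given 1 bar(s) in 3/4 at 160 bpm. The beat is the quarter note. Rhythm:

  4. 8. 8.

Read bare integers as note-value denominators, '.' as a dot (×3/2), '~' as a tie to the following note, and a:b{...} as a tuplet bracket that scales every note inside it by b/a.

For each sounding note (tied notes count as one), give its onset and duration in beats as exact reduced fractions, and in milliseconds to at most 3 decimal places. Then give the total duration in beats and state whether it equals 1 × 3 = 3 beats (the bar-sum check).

1) 0.0ms=0b +562.5ms=3/2b
2) 562.5ms=3/2b +281.25ms=3/4b
3) 843.75ms=9/4b +281.25ms=3/4b
Σ=3b of 3 (160bpm 3/4) — PASS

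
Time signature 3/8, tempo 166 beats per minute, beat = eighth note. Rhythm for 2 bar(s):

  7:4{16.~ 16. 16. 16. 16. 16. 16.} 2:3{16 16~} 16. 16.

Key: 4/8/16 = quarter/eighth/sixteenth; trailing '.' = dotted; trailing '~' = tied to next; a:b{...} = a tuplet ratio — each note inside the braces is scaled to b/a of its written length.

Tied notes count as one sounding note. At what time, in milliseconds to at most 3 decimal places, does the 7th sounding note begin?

1. 0.0ms @ 0 + 309.811ms (6/7)
2. 309.811ms @ 6/7 + 154.905ms (3/7)
3. 464.716ms @ 9/7 + 154.905ms (3/7)
4. 619.621ms @ 12/7 + 154.905ms (3/7)
5. 774.527ms @ 15/7 + 154.905ms (3/7)
6. 929.432ms @ 18/7 + 154.905ms (3/7)
7. 1084.337ms @ 3 + 271.084ms (3/4)
8. 1355.422ms @ 15/4 + 542.169ms (3/2)
9. 1897.59ms @ 21/4 + 271.084ms (3/4)

note 7 onset = 3b = 1084.337ms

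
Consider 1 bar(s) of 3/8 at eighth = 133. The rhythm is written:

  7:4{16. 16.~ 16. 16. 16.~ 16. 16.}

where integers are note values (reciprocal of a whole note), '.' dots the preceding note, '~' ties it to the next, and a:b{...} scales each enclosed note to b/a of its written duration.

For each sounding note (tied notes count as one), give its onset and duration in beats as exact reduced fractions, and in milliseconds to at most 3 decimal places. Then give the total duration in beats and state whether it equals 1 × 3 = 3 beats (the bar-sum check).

1) 0.0ms=0b +193.34ms=3/7b
2) 193.34ms=3/7b +386.681ms=6/7b
3) 580.021ms=9/7b +193.34ms=3/7b
4) 773.362ms=12/7b +386.681ms=6/7b
5) 1160.043ms=18/7b +193.34ms=3/7b
Σ=3b of 3 (133bpm 3/8) — PASS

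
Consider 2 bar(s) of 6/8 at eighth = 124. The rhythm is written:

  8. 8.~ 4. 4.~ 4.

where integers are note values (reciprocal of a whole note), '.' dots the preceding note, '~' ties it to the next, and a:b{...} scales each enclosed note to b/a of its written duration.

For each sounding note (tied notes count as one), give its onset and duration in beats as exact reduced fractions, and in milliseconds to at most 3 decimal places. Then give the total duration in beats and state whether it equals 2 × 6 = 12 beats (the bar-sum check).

1) 0.0ms=0b +725.806ms=3/2b
2) 725.806ms=3/2b +2177.419ms=9/2b
3) 2903.226ms=6b +2903.226ms=6b
Σ=12b of 12 (124bpm 6/8) — PASS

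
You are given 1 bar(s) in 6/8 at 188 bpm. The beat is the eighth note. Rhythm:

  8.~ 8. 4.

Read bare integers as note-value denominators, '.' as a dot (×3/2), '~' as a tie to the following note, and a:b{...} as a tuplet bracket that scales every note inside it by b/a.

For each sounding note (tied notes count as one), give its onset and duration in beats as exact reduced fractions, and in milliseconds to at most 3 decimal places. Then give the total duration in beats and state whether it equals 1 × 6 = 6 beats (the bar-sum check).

1) 0.0ms=0b +957.447ms=3b
2) 957.447ms=3b +957.447ms=3b
Σ=6b of 6 (188bpm 6/8) — PASS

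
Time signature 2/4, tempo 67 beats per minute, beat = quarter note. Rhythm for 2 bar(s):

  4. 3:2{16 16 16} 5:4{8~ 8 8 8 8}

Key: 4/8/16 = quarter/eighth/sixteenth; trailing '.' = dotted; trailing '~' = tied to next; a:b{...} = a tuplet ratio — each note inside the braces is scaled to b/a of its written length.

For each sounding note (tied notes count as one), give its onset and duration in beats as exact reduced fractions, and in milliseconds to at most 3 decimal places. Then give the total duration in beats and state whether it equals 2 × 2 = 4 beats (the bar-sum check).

1) 0.0ms=0b +1343.284ms=3/2b
2) 1343.284ms=3/2b +149.254ms=1/6b
3) 1492.537ms=5/3b +149.254ms=1/6b
4) 1641.791ms=11/6b +149.254ms=1/6b
5) 1791.045ms=2b +716.418ms=4/5b
6) 2507.463ms=14/5b +358.209ms=2/5b
7) 2865.672ms=16/5b +358.209ms=2/5b
8) 3223.881ms=18/5b +358.209ms=2/5b
Σ=4b of 4 (67bpm 2/4) — PASS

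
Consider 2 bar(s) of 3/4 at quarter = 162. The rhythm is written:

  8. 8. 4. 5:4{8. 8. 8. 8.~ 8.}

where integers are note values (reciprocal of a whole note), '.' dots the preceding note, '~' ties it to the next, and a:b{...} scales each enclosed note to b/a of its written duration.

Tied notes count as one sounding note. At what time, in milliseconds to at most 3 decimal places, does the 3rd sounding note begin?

note 3 onset = 3/2b = 555.556ms

1. 0.0ms @ 0 + 277.778ms (3/4)
2. 277.778ms @ 3/4 + 277.778ms (3/4)
3. 555.556ms @ 3/2 + 555.556ms (3/2)
4. 1111.111ms @ 3 + 222.222ms (3/5)
5. 1333.333ms @ 18/5 + 222.222ms (3/5)
6. 1555.556ms @ 21/5 + 222.222ms (3/5)
7. 1777.778ms @ 24/5 + 444.444ms (6/5)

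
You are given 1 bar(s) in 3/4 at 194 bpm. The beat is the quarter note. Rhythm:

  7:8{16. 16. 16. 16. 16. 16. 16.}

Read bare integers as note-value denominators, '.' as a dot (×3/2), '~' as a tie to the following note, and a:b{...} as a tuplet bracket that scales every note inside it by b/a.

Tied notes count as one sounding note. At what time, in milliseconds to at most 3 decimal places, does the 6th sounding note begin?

note 6 onset = 15/7b = 662.739ms

1. 0.0ms @ 0 + 132.548ms (3/7)
2. 132.548ms @ 3/7 + 132.548ms (3/7)
3. 265.096ms @ 6/7 + 132.548ms (3/7)
4. 397.644ms @ 9/7 + 132.548ms (3/7)
5. 530.191ms @ 12/7 + 132.548ms (3/7)
6. 662.739ms @ 15/7 + 132.548ms (3/7)
7. 795.287ms @ 18/7 + 132.548ms (3/7)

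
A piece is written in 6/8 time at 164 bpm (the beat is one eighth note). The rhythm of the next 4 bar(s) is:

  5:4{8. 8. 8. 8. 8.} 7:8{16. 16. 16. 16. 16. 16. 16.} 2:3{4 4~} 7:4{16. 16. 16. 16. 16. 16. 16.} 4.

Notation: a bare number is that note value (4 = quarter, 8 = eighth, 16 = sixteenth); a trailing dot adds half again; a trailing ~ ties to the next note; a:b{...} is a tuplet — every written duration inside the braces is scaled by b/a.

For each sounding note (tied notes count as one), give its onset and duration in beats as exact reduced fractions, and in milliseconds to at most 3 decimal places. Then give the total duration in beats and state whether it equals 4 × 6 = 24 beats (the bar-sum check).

1) 0.0ms=0b +439.024ms=6/5b
2) 439.024ms=6/5b +439.024ms=6/5b
3) 878.049ms=12/5b +439.024ms=6/5b
4) 1317.073ms=18/5b +439.024ms=6/5b
5) 1756.098ms=24/5b +439.024ms=6/5b
6) 2195.122ms=6b +313.589ms=6/7b
7) 2508.711ms=48/7b +313.589ms=6/7b
8) 2822.3ms=54/7b +313.589ms=6/7b
9) 3135.889ms=60/7b +313.589ms=6/7b
10) 3449.477ms=66/7b +313.589ms=6/7b
11) 3763.066ms=72/7b +313.589ms=6/7b
12) 4076.655ms=78/7b +313.589ms=6/7b
13) 4390.244ms=12b +1097.561ms=3b
14) 5487.805ms=15b +1254.355ms=24/7b
15) 6742.16ms=129/7b +156.794ms=3/7b
16) 6898.955ms=132/7b +156.794ms=3/7b
17) 7055.749ms=135/7b +156.794ms=3/7b
18) 7212.544ms=138/7b +156.794ms=3/7b
19) 7369.338ms=141/7b +156.794ms=3/7b
20) 7526.132ms=144/7b +156.794ms=3/7b
21) 7682.927ms=21b +1097.561ms=3b
Σ=24b of 24 (164bpm 6/8) — PASS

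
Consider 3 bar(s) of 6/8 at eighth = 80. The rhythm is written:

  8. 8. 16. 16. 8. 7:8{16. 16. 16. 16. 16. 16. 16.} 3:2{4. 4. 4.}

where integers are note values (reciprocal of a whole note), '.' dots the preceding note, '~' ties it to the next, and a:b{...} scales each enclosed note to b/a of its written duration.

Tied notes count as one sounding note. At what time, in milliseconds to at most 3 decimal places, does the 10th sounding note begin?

note 10 onset = 66/7b = 7071.429ms

1. 0.0ms @ 0 + 1125.0ms (3/2)
2. 1125.0ms @ 3/2 + 1125.0ms (3/2)
3. 2250.0ms @ 3 + 562.5ms (3/4)
4. 2812.5ms @ 15/4 + 562.5ms (3/4)
5. 3375.0ms @ 9/2 + 1125.0ms (3/2)
6. 4500.0ms @ 6 + 642.857ms (6/7)
7. 5142.857ms @ 48/7 + 642.857ms (6/7)
8. 5785.714ms @ 54/7 + 642.857ms (6/7)
9. 6428.571ms @ 60/7 + 642.857ms (6/7)
10. 7071.429ms @ 66/7 + 642.857ms (6/7)
11. 7714.286ms @ 72/7 + 642.857ms (6/7)
12. 8357.143ms @ 78/7 + 642.857ms (6/7)
13. 9000.0ms @ 12 + 1500.0ms (2)
14. 10500.0ms @ 14 + 1500.0ms (2)
15. 12000.0ms @ 16 + 1500.0ms (2)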